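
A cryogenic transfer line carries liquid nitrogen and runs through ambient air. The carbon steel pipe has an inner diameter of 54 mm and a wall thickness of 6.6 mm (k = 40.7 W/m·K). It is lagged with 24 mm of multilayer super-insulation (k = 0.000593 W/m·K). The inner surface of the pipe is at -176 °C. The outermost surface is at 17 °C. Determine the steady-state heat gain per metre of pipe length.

q′ ≈ 1.33 W/m

Radial resistances (cylindrical: R_cond = ln(r_o/r_i)/(2πkL), R_conv = 1/(h·2πrL)):
R_carbon steel pipe wall = ln(33.6/27)/(2π×40.7×1) = 8.552×10^-4 K/W
R_multilayer super-insulation = ln(57.6/33.6)/(2π×0.000593×1) = 144.7 K/W
R_total = 144.7 K/W
Q = ΔT/R_total = 193/144.7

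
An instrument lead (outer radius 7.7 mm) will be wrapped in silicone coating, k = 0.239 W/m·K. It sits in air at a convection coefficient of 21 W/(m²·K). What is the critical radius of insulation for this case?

For a cylinder r_cr = k/h = 0.239/21
r_cr = 11.4 mm; since the bare radius (7.7 mm) is below r_cr, adding a thin layer of insulation will *increase* heat loss.

r_cr ≈ 11.4 mm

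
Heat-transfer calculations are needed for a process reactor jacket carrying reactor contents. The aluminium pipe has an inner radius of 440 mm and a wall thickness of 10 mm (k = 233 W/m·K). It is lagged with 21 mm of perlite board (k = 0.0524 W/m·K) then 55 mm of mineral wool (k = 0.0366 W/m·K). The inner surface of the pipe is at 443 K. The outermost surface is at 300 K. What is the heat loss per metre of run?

q′ ≈ 231 W/m

Radial resistances (cylindrical: R_cond = ln(r_o/r_i)/(2πkL), R_conv = 1/(h·2πrL)):
R_aluminium pipe wall = ln(450/440)/(2π×233×1) = 1.535×10^-5 K/W
R_perlite board = ln(471/450)/(2π×0.0524×1) = 0.1385 K/W
R_mineral wool = ln(526/471)/(2π×0.0366×1) = 0.4803 K/W
R_total = 0.6188 K/W
Q = ΔT/R_total = 143/0.6188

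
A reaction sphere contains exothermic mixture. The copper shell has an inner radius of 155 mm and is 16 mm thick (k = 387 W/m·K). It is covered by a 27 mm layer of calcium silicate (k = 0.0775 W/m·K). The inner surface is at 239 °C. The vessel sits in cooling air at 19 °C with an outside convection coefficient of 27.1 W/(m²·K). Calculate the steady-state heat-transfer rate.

For a spherical shell R = (1/r₁ − 1/r₂)/(4πk); film R = 1/(h·4πr²). In series:
R_copper shell = (1/0.155 − 1/0.171)/(4π×387) = 1.241×10^-4 K/W
R_calcium silicate = (1/0.171 − 1/0.198)/(4π×0.0775) = 0.8188 K/W
R_outer film = 1/(h·4πr_o²) = 1/(27.1×4π×0.198²) = 0.0749 K/W
R_total = 0.8939 K/W
Q = ΔT/R_total = 220/0.8939

Q ≈ 246 W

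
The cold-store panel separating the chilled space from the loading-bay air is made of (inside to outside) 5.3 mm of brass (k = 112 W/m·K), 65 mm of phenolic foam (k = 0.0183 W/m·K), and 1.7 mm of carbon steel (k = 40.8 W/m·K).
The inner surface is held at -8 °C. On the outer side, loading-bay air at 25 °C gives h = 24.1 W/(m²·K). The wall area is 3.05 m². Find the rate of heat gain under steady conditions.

Using the resistance-network approach (series):
R_brass = L/(kA) = 0.0053/(112×3.05) = 1.552×10^-5 K/W
R_phenolic foam = L/(kA) = 0.065/(0.0183×3.05) = 1.165 K/W
R_carbon steel = L/(kA) = 0.0017/(40.8×3.05) = 1.366×10^-5 K/W
R_outer film = 1/(h_o·A) = 1/(24.1×3.05) = 0.0136 K/W
R_total = 1.178 K/W
Q = ΔT / R_total = 33 / 1.178

Q ≈ 28 W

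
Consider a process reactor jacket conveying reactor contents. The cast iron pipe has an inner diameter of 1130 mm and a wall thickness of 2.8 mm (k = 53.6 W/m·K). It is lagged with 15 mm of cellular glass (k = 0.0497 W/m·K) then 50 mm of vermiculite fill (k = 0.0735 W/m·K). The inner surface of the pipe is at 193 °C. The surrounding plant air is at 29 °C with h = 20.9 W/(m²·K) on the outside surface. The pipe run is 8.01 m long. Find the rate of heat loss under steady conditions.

Q ≈ 4800 W

Radial resistances (cylindrical: R_cond = ln(r_o/r_i)/(2πkL), R_conv = 1/(h·2πrL)):
R_cast iron pipe wall = ln(567.8/565)/(2π×53.6×8.01) = 1.833×10^-6 K/W
R_cellular glass = ln(582.8/567.8)/(2π×0.0497×8.01) = 0.01042 K/W
R_vermiculite fill = ln(632.8/582.8)/(2π×0.0735×8.01) = 0.02225 K/W
R_outer film = 1/(h_o·2πr_oL) = 1/(20.9×2π×0.6328×8.01) = 0.001502 K/W
R_total = 0.03418 K/W
Q = ΔT/R_total = 164/0.03418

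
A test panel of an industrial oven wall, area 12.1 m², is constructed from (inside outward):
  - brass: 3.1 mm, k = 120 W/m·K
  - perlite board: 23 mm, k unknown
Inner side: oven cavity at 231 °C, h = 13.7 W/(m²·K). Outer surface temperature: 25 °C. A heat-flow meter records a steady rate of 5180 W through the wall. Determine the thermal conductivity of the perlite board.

Thermal resistances in series:
R_inner film = 1/(h_i·A) = 1/(13.7×12.1) = 0.006032 K/W
R_brass = L/(kA) = 0.0031/(120×12.1) = 2.135×10^-6 K/W
Sum of known resistances R_other = 0.006035 K/W
Total R = ΔT/Q = 206/5180 = 0.03977 K/W
R_perlite board = R_total − R_other = 0.03373 K/W
k = L/(R·A) = 0.023/(0.03373×12.1)

k ≈ 0.0563 W/(m·K)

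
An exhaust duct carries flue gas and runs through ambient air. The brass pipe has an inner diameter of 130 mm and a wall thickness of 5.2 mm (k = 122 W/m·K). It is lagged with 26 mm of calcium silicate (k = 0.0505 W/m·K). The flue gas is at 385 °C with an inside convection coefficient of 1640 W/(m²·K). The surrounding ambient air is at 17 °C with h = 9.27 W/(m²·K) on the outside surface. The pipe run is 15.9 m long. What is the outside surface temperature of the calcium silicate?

T ≈ 73 °C

Radial resistances (cylindrical: R_cond = ln(r_o/r_i)/(2πkL), R_conv = 1/(h·2πrL)):
R_inner film = 1/(h_i·2πr₁L) = 1/(1640×2π×0.065×15.9) = 9.39×10^-5 K/W
R_brass pipe wall = ln(70.2/65)/(2π×122×15.9) = 6.314×10^-6 K/W
R_calcium silicate = ln(96.2/70.2)/(2π×0.0505×15.9) = 0.06245 K/W
R_outer film = 1/(h_o·2πr_oL) = 1/(9.27×2π×0.0962×15.9) = 0.01122 K/W
R_total = 0.07378 K/W
Q = ΔT/R_total = 368/0.07378
Q = 4990 W
T_interface = T_inner − Q·ΣR(inner→interface) = 385 − 4990×0.06255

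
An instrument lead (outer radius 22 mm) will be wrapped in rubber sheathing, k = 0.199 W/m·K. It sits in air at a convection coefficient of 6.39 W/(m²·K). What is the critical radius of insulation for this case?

For a cylinder r_cr = k/h = 0.199/6.39
r_cr = 31.1 mm; since the bare radius (22 mm) is below r_cr, adding a thin layer of insulation will *increase* heat loss.

r_cr ≈ 31.1 mm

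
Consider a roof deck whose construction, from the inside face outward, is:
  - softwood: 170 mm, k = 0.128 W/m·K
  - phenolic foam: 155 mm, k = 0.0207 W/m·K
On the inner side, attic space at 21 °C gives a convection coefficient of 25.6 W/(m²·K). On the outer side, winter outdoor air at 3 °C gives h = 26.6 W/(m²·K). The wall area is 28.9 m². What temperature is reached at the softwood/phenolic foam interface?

Thermal resistances in series:
R_inner film = 1/(h_i·A) = 1/(25.6×28.9) = 0.001352 K/W
R_softwood = L/(kA) = 0.17/(0.128×28.9) = 0.04596 K/W
R_phenolic foam = L/(kA) = 0.155/(0.0207×28.9) = 0.2591 K/W
R_outer film = 1/(h_o·A) = 1/(26.6×28.9) = 0.001301 K/W
R_total = 0.3077 K/W;  Q = ΔT/R_total = 18/0.3077 = 58.5 W
T_interface = T_inner − Q·ΣR(inner→interface) = 21 − 58.5×0.04731

T ≈ 18.2 °C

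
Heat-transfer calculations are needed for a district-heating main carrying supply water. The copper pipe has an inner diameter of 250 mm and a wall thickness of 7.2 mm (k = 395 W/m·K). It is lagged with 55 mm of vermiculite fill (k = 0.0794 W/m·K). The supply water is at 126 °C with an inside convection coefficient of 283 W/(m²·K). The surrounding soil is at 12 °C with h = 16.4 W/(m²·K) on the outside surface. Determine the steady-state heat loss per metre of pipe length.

q′ ≈ 151 W/m

Cylindrical conduction, so R = ln(r₂/r₁)/(2πkL) per layer, in series:
R_inner film = 1/(h_i·2πr₁L) = 1/(283×2π×0.125×1) = 0.004499 K/W
R_copper pipe wall = ln(132.2/125)/(2π×395×1) = 2.256×10^-5 K/W
R_vermiculite fill = ln(187.2/132.2)/(2π×0.0794×1) = 0.6973 K/W
R_outer film = 1/(h_o·2πr_oL) = 1/(16.4×2π×0.1872×1) = 0.05184 K/W
R_total = 0.7536 K/W
Q = ΔT/R_total = 114/0.7536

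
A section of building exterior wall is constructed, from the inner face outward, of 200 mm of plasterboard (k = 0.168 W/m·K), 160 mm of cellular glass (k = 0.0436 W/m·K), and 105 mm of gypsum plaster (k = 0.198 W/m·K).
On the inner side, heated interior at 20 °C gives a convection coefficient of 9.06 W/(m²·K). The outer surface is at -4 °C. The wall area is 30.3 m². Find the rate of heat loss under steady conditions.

Treating each layer as a thermal resistance in series:
R_inner film = 1/(h_i·A) = 1/(9.06×30.3) = 0.003643 K/W
R_plasterboard = L/(kA) = 0.2/(0.168×30.3) = 0.03929 K/W
R_cellular glass = L/(kA) = 0.16/(0.0436×30.3) = 0.1211 K/W
R_gypsum plaster = L/(kA) = 0.105/(0.198×30.3) = 0.0175 K/W
R_total = 0.1815 K/W
Q = ΔT / R_total = 24 / 0.1815

Q ≈ 132 W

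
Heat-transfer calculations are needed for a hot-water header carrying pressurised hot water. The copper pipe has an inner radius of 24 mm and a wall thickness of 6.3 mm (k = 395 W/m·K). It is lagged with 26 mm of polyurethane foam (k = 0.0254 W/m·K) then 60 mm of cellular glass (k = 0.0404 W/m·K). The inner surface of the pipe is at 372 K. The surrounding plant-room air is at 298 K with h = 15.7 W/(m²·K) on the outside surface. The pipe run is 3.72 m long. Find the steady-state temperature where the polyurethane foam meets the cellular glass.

Cylindrical conduction, so R = ln(r₂/r₁)/(2πkL) per layer, in series:
R_copper pipe wall = ln(30.3/24)/(2π×395×3.72) = 2.525×10^-5 K/W
R_polyurethane foam = ln(56.3/30.3)/(2π×0.0254×3.72) = 1.044 K/W
R_cellular glass = ln(116.3/56.3)/(2π×0.0404×3.72) = 0.7683 K/W
R_outer film = 1/(h_o·2πr_oL) = 1/(15.7×2π×0.1163×3.72) = 0.02343 K/W
R_total = 1.835 K/W
Q = ΔT/R_total = 74/1.835
Q = 40.3 W
T_interface = T_inner − Q·ΣR(inner→interface) = 372 − 40.3×1.044

T ≈ 330 K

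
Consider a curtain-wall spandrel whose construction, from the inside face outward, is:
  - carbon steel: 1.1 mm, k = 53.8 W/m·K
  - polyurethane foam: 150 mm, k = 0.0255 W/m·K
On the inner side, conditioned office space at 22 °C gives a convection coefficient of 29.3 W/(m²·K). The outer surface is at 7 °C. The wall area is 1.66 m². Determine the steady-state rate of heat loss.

Q ≈ 4.21 W

Using the resistance-network approach (series):
R_inner film = 1/(h_i·A) = 1/(29.3×1.66) = 0.02056 K/W
R_carbon steel = L/(kA) = 0.0011/(53.8×1.66) = 1.232×10^-5 K/W
R_polyurethane foam = L/(kA) = 0.15/(0.0255×1.66) = 3.544 K/W
R_total = 3.564 K/W
Q = ΔT / R_total = 15 / 3.564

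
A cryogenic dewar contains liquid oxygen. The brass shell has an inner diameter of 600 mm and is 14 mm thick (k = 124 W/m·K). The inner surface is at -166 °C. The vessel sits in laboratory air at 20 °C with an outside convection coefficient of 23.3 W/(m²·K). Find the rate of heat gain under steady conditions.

Spherical conduction: R = (1/r_in − 1/r_out)/(4πk) per layer; series-sum.
R_brass shell = (1/0.3 − 1/0.314)/(4π×124) = 9.538×10^-5 K/W
R_outer film = 1/(h·4πr_o²) = 1/(23.3×4π×0.314²) = 0.03464 K/W
R_total = 0.03474 K/W
Q = ΔT/R_total = 186/0.03474

Q ≈ 5350 W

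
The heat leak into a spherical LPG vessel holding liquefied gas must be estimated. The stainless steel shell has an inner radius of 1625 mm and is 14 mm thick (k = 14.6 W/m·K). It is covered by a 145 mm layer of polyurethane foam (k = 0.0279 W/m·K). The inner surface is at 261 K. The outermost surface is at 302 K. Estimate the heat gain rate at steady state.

Q ≈ 290 W

Spherical conduction: R = (1/r_in − 1/r_out)/(4πk) per layer; series-sum.
R_stainless steel shell = (1/1.625 − 1/1.639)/(4π×14.6) = 2.865×10^-5 K/W
R_polyurethane foam = (1/1.639 − 1/1.784)/(4π×0.0279) = 0.1414 K/W
R_total = 0.1415 K/W
Q = ΔT/R_total = 41/0.1415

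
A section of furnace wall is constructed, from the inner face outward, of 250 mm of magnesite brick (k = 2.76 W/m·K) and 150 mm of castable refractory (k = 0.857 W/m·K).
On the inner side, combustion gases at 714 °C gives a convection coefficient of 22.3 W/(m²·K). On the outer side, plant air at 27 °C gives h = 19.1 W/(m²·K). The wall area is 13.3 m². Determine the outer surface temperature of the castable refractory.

Model the wall as resistances in series:
R_inner film = 1/(h_i·A) = 1/(22.3×13.3) = 0.003372 K/W
R_magnesite brick = L/(kA) = 0.25/(2.76×13.3) = 0.006811 K/W
R_castable refractory = L/(kA) = 0.15/(0.857×13.3) = 0.01316 K/W
R_outer film = 1/(h_o·A) = 1/(19.1×13.3) = 0.003937 K/W
R_total = 0.02728 K/W;  Q = ΔT/R_total = 687/0.02728 = 25180 W
T_interface = T_inner − Q·ΣR(inner→interface) = 714 − 25200×0.02334

T ≈ 126 °C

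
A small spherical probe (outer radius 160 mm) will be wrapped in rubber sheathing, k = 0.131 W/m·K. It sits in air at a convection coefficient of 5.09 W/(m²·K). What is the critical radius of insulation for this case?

For a sphere r_cr = 2k/h = 2×0.131/5.09
r_cr = 51.5 mm; since the bare radius (160 mm) is above r_cr, any added insulation will reduce heat loss.

r_cr ≈ 51.5 mm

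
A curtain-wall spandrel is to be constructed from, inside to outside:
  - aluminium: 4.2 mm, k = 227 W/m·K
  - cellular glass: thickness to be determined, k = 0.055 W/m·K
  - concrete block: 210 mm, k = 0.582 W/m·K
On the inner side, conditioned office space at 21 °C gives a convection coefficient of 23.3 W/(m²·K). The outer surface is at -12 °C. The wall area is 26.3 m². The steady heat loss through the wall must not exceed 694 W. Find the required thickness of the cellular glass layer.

Thermal resistances in series:
R_inner film = 1/(h_i·A) = 1/(23.3×26.3) = 0.001632 K/W
R_aluminium = L/(kA) = 0.0042/(227×26.3) = 7.035×10^-7 K/W
R_concrete block = L/(kA) = 0.21/(0.582×26.3) = 0.01372 K/W
Sum of the known resistances R_other = 0.01535 K/W
Required total resistance R_tot = ΔT/Q_allow = 33/694 = 0.04755 K/W
R_cellular glass = R_tot − R_other = 0.0322 K/W
L = R·k·A = 0.0322×0.055×26.3

L ≈ 46.6 mm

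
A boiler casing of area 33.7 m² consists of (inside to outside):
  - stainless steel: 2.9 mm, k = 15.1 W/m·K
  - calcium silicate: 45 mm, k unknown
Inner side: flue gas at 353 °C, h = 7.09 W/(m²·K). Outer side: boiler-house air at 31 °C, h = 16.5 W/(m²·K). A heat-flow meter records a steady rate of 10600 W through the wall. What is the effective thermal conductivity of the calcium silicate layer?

Series thermal resistances:
R_inner film = 1/(h_i·A) = 1/(7.09×33.7) = 0.004185 K/W
R_stainless steel = L/(kA) = 0.0029/(15.1×33.7) = 5.699×10^-6 K/W
R_outer film = 1/(h_o·A) = 1/(16.5×33.7) = 0.001798 K/W
Sum of known resistances R_other = 0.005989 K/W
Total R = ΔT/Q = 322/10600 = 0.03038 K/W
R_calcium silicate = R_total − R_other = 0.02439 K/W
k = L/(R·A) = 0.045/(0.02439×33.7)

k ≈ 0.0548 W/(m·K)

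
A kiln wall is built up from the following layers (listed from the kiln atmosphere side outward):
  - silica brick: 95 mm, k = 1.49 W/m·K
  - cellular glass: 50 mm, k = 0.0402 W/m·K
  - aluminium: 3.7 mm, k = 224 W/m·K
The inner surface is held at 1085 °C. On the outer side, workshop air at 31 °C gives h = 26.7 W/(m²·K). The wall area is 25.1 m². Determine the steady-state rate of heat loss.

Q ≈ 19700 W

Using the resistance-network approach (series):
R_silica brick = L/(kA) = 0.095/(1.49×25.1) = 0.00254 K/W
R_cellular glass = L/(kA) = 0.05/(0.0402×25.1) = 0.04955 K/W
R_aluminium = L/(kA) = 0.0037/(224×25.1) = 6.581×10^-7 K/W
R_outer film = 1/(h_o·A) = 1/(26.7×25.1) = 0.001492 K/W
R_total = 0.05359 K/W
Q = ΔT / R_total = 1054 / 0.05359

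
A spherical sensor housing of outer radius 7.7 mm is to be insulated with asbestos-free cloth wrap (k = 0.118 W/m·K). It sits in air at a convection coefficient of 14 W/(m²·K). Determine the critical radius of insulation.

r_cr ≈ 16.9 mm

For a sphere r_cr = 2k/h = 2×0.118/14
r_cr = 16.9 mm; since the bare radius (7.7 mm) is below r_cr, adding a thin layer of insulation will *increase* heat loss.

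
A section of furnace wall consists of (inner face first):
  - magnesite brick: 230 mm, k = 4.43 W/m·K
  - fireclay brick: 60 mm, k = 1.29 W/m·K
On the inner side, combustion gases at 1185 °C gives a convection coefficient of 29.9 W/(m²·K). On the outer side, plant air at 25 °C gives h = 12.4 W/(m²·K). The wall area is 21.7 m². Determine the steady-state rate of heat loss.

Using the resistance-network approach (series):
R_inner film = 1/(h_i·A) = 1/(29.9×21.7) = 0.001541 K/W
R_magnesite brick = L/(kA) = 0.23/(4.43×21.7) = 0.002393 K/W
R_fireclay brick = L/(kA) = 0.06/(1.29×21.7) = 0.002143 K/W
R_outer film = 1/(h_o·A) = 1/(12.4×21.7) = 0.003716 K/W
R_total = 0.009794 K/W
Q = ΔT / R_total = 1160 / 0.009794

Q ≈ 118000 W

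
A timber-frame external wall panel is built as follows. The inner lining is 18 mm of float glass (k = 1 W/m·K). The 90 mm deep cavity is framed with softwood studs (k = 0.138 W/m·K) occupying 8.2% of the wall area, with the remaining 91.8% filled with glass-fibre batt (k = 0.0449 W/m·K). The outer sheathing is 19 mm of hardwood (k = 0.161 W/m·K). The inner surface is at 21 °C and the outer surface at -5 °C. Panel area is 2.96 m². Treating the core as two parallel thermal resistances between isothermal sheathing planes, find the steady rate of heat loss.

Sheathing layers in series; stud and cavity paths in parallel between them.
R_inner = 0.018/(1×2.96) = 0.006081 K/W
R_stud  = 0.09/(0.138×0.082×2.96) = 2.687 K/W
R_cav   = 0.09/(0.0449×0.918×2.96) = 0.7377 K/W
1/R_core = 1/R_stud + 1/R_cav → R_core = 0.5788 K/W
R_outer = 0.019/(0.161×2.96) = 0.03987 K/W
R_total = 0.6247 K/W
Q = ΔT/R_total = 26/0.6247

Q ≈ 41.6 W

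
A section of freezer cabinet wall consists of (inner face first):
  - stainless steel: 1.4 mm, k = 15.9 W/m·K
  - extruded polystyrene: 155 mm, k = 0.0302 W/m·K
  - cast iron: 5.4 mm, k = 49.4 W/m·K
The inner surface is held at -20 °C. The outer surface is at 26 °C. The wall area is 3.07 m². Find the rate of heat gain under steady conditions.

Q ≈ 27.5 W

Using the resistance-network approach (series):
R_stainless steel = L/(kA) = 0.0014/(15.9×3.07) = 2.868×10^-5 K/W
R_extruded polystyrene = L/(kA) = 0.155/(0.0302×3.07) = 1.672 K/W
R_cast iron = L/(kA) = 0.0054/(49.4×3.07) = 3.561×10^-5 K/W
R_total = 1.672 K/W
Q = ΔT / R_total = 46 / 1.672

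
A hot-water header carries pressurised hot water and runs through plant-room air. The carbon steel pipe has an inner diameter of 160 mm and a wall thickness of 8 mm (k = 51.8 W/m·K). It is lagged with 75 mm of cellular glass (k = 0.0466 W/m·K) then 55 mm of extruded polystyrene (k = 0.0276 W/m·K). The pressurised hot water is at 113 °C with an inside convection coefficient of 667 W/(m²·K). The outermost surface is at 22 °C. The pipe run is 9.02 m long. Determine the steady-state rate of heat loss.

Q ≈ 217 W

Per-layer cylindrical resistances, series-summed:
R_inner film = 1/(h_i·2πr₁L) = 1/(667×2π×0.08×9.02) = 3.307×10^-4 K/W
R_carbon steel pipe wall = ln(88/80)/(2π×51.8×9.02) = 3.247×10^-5 K/W
R_cellular glass = ln(163/88)/(2π×0.0466×9.02) = 0.2334 K/W
R_extruded polystyrene = ln(218/163)/(2π×0.0276×9.02) = 0.1859 K/W
R_total = 0.4196 K/W
Q = ΔT/R_total = 91/0.4196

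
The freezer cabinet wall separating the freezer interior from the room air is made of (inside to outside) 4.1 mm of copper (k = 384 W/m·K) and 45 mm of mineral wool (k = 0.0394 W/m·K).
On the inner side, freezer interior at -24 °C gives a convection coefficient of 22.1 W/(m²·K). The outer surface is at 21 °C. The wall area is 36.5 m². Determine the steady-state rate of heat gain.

Q ≈ 1380 W

Thermal resistances in series:
R_inner film = 1/(h_i·A) = 1/(22.1×36.5) = 0.00124 K/W
R_copper = L/(kA) = 0.0041/(384×36.5) = 2.925×10^-7 K/W
R_mineral wool = L/(kA) = 0.045/(0.0394×36.5) = 0.03129 K/W
R_total = 0.03253 K/W
Q = ΔT / R_total = 45 / 0.03253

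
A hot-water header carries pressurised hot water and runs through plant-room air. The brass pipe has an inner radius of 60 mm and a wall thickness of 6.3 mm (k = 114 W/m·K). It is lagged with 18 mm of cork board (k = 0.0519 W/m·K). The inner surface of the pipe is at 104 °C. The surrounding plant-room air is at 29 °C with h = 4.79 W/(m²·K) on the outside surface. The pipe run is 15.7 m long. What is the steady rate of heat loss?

Q ≈ 1040 W

Treating each annulus and film as a series resistance:
R_brass pipe wall = ln(66.3/60)/(2π×114×15.7) = 8.879×10^-6 K/W
R_cork board = ln(84.3/66.3)/(2π×0.0519×15.7) = 0.04691 K/W
R_outer film = 1/(h_o·2πr_oL) = 1/(4.79×2π×0.0843×15.7) = 0.0251 K/W
R_total = 0.07203 K/W
Q = ΔT/R_total = 75/0.07203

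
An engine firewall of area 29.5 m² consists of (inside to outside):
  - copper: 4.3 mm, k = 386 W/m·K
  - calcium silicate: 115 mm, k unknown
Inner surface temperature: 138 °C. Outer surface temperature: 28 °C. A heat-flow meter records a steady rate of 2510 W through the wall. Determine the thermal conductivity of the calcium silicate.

k ≈ 0.089 W/(m·K)

Treating each layer as a thermal resistance in series:
R_copper = L/(kA) = 0.0043/(386×29.5) = 3.776×10^-7 K/W
Sum of known resistances R_other = 3.776×10^-7 K/W
Total R = ΔT/Q = 110/2510 = 0.04382 K/W
R_calcium silicate = R_total − R_other = 0.04382 K/W
k = L/(R·A) = 0.115/(0.04382×29.5)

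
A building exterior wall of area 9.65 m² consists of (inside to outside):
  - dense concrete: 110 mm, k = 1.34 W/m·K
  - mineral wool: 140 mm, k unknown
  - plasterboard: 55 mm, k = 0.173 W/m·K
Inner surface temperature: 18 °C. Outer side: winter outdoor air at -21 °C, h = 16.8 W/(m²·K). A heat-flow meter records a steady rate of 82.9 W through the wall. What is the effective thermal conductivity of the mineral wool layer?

Treating each layer as a thermal resistance in series:
R_dense concrete = L/(kA) = 0.11/(1.34×9.65) = 0.008507 K/W
R_plasterboard = L/(kA) = 0.055/(0.173×9.65) = 0.03294 K/W
R_outer film = 1/(h_o·A) = 1/(16.8×9.65) = 0.006168 K/W
Sum of known resistances R_other = 0.04762 K/W
Total R = ΔT/Q = 39/82.9 = 0.4704 K/W
R_mineral wool = R_total − R_other = 0.4228 K/W
k = L/(R·A) = 0.14/(0.4228×9.65)

k ≈ 0.0343 W/(m·K)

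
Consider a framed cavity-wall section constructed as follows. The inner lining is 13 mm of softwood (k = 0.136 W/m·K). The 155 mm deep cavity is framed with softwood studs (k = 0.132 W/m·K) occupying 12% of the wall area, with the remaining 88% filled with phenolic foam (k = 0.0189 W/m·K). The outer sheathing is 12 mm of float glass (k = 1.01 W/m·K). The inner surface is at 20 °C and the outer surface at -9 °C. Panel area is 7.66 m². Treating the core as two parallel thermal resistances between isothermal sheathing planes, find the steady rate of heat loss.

Q ≈ 45.5 W

Sheathing layers in series; stud and cavity paths in parallel between them.
R_inner = 0.013/(0.136×7.66) = 0.01248 K/W
R_stud  = 0.155/(0.132×0.12×7.66) = 1.277 K/W
R_cav   = 0.155/(0.0189×0.88×7.66) = 1.217 K/W
1/R_core = 1/R_stud + 1/R_cav → R_core = 0.6232 K/W
R_outer = 0.012/(1.01×7.66) = 0.001551 K/W
R_total = 0.6372 K/W
Q = ΔT/R_total = 29/0.6372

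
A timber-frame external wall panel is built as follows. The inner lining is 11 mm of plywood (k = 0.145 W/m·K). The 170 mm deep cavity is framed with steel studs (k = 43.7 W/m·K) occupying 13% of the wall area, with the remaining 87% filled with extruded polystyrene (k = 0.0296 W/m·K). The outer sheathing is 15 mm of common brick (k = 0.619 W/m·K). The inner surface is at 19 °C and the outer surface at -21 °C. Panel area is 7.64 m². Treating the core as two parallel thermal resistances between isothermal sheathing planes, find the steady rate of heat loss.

Sheathing layers in series; stud and cavity paths in parallel between them.
R_inner = 0.011/(0.145×7.64) = 0.00993 K/W
R_stud  = 0.17/(43.7×0.13×7.64) = 0.003917 K/W
R_cav   = 0.17/(0.0296×0.87×7.64) = 0.8641 K/W
1/R_core = 1/R_stud + 1/R_cav → R_core = 0.003899 K/W
R_outer = 0.015/(0.619×7.64) = 0.003172 K/W
R_total = 0.017 K/W
Q = ΔT/R_total = 40/0.017

Q ≈ 2350 W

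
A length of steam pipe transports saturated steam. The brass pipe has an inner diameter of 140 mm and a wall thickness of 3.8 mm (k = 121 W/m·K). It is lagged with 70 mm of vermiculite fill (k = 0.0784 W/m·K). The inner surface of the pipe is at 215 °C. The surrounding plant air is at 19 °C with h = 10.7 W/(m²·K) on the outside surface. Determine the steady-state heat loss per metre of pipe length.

Per-layer cylindrical resistances, series-summed:
R_brass pipe wall = ln(73.8/70)/(2π×121×1) = 6.953×10^-5 K/W
R_vermiculite fill = ln(143.8/73.8)/(2π×0.0784×1) = 1.354 K/W
R_outer film = 1/(h_o·2πr_oL) = 1/(10.7×2π×0.1438×1) = 0.1034 K/W
R_total = 1.458 K/W
Q = ΔT/R_total = 196/1.458

q′ ≈ 134 W/m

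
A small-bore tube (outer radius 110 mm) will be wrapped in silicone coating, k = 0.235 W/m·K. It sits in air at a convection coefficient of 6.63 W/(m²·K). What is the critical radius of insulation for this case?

For a cylinder r_cr = k/h = 0.235/6.63
r_cr = 35.4 mm; since the bare radius (110 mm) is above r_cr, any added insulation will reduce heat loss.

r_cr ≈ 35.4 mm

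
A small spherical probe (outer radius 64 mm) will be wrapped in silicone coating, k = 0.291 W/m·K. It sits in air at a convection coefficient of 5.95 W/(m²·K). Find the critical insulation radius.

r_cr ≈ 97.8 mm

For a sphere r_cr = 2k/h = 2×0.291/5.95
r_cr = 97.8 mm; since the bare radius (64 mm) is below r_cr, adding a thin layer of insulation will *increase* heat loss.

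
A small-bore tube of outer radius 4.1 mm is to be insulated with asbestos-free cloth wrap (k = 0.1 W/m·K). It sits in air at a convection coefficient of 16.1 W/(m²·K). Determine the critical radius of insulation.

r_cr ≈ 6.21 mm

For a cylinder r_cr = k/h = 0.1/16.1
r_cr = 6.21 mm; since the bare radius (4.1 mm) is below r_cr, adding a thin layer of insulation will *increase* heat loss.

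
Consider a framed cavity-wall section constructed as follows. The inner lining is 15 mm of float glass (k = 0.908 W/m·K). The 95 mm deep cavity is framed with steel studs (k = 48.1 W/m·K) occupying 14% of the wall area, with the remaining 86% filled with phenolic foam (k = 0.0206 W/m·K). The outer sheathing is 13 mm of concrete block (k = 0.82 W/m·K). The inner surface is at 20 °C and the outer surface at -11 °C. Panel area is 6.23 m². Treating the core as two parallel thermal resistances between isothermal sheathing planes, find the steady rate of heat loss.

Q ≈ 4160 W

Sheathing layers in series; stud and cavity paths in parallel between them.
R_inner = 0.015/(0.908×6.23) = 0.002652 K/W
R_stud  = 0.095/(48.1×0.14×6.23) = 0.002264 K/W
R_cav   = 0.095/(0.0206×0.86×6.23) = 0.8607 K/W
1/R_core = 1/R_stud + 1/R_cav → R_core = 0.002259 K/W
R_outer = 0.013/(0.82×6.23) = 0.002545 K/W
R_total = 0.007455 K/W
Q = ΔT/R_total = 31/0.007455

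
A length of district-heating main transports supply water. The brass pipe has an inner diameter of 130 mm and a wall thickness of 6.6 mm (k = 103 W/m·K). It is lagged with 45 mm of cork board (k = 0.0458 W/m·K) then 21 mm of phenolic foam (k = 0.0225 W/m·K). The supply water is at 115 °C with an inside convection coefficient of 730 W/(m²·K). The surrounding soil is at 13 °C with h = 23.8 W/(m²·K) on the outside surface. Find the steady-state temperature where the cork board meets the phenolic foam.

Per-layer cylindrical resistances, series-summed:
R_inner film = 1/(h_i·2πr₁L) = 1/(730×2π×0.065×1) = 0.003354 K/W
R_brass pipe wall = ln(71.6/65)/(2π×103×1) = 1.494×10^-4 K/W
R_cork board = ln(116.6/71.6)/(2π×0.0458×1) = 1.695 K/W
R_phenolic foam = ln(137.6/116.6)/(2π×0.0225×1) = 1.171 K/W
R_outer film = 1/(h_o·2πr_oL) = 1/(23.8×2π×0.1376×1) = 0.0486 K/W
R_total = 2.918 K/W
Q = ΔT/R_total = 102/2.918
Q = 35 W/m
T_interface = T_inner − Q·ΣR(inner→interface) = 115 − 35×1.698

T ≈ 55.6 °C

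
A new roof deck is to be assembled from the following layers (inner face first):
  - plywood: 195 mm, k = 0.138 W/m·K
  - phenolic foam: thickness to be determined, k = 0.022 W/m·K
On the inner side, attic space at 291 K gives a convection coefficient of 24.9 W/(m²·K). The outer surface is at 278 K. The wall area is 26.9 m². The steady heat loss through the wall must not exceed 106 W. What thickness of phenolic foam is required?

Model the wall as resistances in series:
R_inner film = 1/(h_i·A) = 1/(24.9×26.9) = 0.001493 K/W
R_plywood = L/(kA) = 0.195/(0.138×26.9) = 0.05253 K/W
Sum of the known resistances R_other = 0.05402 K/W
Required total resistance R_tot = ΔT/Q_allow = 13/106 = 0.1226 K/W
R_phenolic foam = R_tot − R_other = 0.06862 K/W
L = R·k·A = 0.06862×0.022×26.9

L ≈ 40.6 mm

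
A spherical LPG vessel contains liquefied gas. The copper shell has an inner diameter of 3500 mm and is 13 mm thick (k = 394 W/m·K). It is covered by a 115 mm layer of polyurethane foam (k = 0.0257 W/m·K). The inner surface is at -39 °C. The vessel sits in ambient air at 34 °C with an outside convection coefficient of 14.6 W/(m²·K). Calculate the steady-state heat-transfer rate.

Q ≈ 669 W

For a spherical shell R = (1/r₁ − 1/r₂)/(4πk); film R = 1/(h·4πr²). In series:
R_copper shell = (1/1.75 − 1/1.763)/(4π×394) = 8.51×10^-7 K/W
R_polyurethane foam = (1/1.763 − 1/1.878)/(4π×0.0257) = 0.1075 K/W
R_outer film = 1/(h·4πr_o²) = 1/(14.6×4π×1.878²) = 0.001545 K/W
R_total = 0.1091 K/W
Q = ΔT/R_total = 73/0.1091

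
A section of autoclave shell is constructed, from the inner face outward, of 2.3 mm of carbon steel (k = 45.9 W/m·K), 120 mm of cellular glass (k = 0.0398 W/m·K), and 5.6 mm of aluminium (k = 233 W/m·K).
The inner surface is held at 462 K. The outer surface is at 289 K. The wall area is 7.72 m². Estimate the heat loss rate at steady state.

Treating each layer as a thermal resistance in series:
R_carbon steel = L/(kA) = 0.0023/(45.9×7.72) = 6.491×10^-6 K/W
R_cellular glass = L/(kA) = 0.12/(0.0398×7.72) = 0.3906 K/W
R_aluminium = L/(kA) = 0.0056/(233×7.72) = 3.113×10^-6 K/W
R_total = 0.3906 K/W
Q = ΔT / R_total = 173 / 0.3906

Q ≈ 443 W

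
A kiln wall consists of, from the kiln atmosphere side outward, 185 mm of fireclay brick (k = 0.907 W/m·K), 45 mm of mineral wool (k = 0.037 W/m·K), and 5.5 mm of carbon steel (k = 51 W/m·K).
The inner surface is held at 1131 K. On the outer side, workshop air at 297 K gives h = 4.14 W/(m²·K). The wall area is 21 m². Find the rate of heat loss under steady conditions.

Q ≈ 10500 W

Model the wall as resistances in series:
R_fireclay brick = L/(kA) = 0.185/(0.907×21) = 0.009713 K/W
R_mineral wool = L/(kA) = 0.045/(0.037×21) = 0.05792 K/W
R_carbon steel = L/(kA) = 0.0055/(51×21) = 5.135×10^-6 K/W
R_outer film = 1/(h_o·A) = 1/(4.14×21) = 0.0115 K/W
R_total = 0.07914 K/W
Q = ΔT / R_total = 834 / 0.07914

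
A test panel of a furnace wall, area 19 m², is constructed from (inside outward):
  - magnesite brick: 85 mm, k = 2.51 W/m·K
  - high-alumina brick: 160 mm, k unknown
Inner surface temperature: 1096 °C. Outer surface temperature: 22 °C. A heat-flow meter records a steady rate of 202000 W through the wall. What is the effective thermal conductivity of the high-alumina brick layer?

Model the wall as resistances in series:
R_magnesite brick = L/(kA) = 0.085/(2.51×19) = 0.001782 K/W
Sum of known resistances R_other = 0.001782 K/W
Total R = ΔT/Q = 1074/202000 = 0.005317 K/W
R_high-alumina brick = R_total − R_other = 0.003534 K/W
k = L/(R·A) = 0.16/(0.003534×19)

k ≈ 2.38 W/(m·K)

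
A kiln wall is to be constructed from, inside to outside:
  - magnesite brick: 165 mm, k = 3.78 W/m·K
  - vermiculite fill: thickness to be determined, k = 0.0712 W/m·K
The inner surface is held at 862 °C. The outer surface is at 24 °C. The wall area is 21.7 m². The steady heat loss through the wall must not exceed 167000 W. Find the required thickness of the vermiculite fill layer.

L ≈ 4.65 mm

Series thermal resistances:
R_magnesite brick = L/(kA) = 0.165/(3.78×21.7) = 0.002012 K/W
Sum of the known resistances R_other = 0.002012 K/W
Required total resistance R_tot = ΔT/Q_allow = 838/167000 = 0.005018 K/W
R_vermiculite fill = R_tot − R_other = 0.003006 K/W
L = R·k·A = 0.003006×0.0712×21.7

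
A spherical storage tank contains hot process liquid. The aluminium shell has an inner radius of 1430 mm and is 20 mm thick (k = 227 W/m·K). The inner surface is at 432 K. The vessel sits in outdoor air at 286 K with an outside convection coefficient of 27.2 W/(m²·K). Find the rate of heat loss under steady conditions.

Each spherical layer contributes R = (1/r_i − 1/r_o)/(4πk):
R_aluminium shell = (1/1.43 − 1/1.45)/(4π×227) = 3.381×10^-6 K/W
R_outer film = 1/(h·4πr_o²) = 1/(27.2×4π×1.45²) = 0.001392 K/W
R_total = 0.001395 K/W
Q = ΔT/R_total = 146/0.001395

Q ≈ 105000 W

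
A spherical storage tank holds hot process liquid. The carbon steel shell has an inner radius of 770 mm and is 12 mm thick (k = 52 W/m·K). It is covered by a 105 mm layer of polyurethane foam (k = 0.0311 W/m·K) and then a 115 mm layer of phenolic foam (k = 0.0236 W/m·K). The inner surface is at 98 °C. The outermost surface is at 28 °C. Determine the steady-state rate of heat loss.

Q ≈ 85 W

Each spherical layer contributes R = (1/r_i − 1/r_o)/(4πk):
R_carbon steel shell = (1/0.77 − 1/0.782)/(4π×52) = 3.05×10^-5 K/W
R_polyurethane foam = (1/0.782 − 1/0.887)/(4π×0.0311) = 0.3873 K/W
R_phenolic foam = (1/0.887 − 1/1.002)/(4π×0.0236) = 0.4363 K/W
R_total = 0.8237 K/W
Q = ΔT/R_total = 70/0.8237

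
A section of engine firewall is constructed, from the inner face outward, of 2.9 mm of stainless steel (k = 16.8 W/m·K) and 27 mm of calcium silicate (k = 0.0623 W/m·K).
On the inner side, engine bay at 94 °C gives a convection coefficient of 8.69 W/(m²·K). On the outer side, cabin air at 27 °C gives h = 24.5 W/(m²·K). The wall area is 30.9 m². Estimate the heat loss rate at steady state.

Thermal resistances in series:
R_inner film = 1/(h_i·A) = 1/(8.69×30.9) = 0.003724 K/W
R_stainless steel = L/(kA) = 0.0029/(16.8×30.9) = 5.586×10^-6 K/W
R_calcium silicate = L/(kA) = 0.027/(0.0623×30.9) = 0.01403 K/W
R_outer film = 1/(h_o·A) = 1/(24.5×30.9) = 0.001321 K/W
R_total = 0.01908 K/W
Q = ΔT / R_total = 67 / 0.01908

Q ≈ 3510 W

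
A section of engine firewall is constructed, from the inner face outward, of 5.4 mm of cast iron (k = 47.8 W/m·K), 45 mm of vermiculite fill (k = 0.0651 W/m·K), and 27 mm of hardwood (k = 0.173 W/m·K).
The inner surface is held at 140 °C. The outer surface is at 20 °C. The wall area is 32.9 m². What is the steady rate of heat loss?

Q ≈ 4660 W

Model the wall as resistances in series:
R_cast iron = L/(kA) = 0.0054/(47.8×32.9) = 3.434×10^-6 K/W
R_vermiculite fill = L/(kA) = 0.045/(0.0651×32.9) = 0.02101 K/W
R_hardwood = L/(kA) = 0.027/(0.173×32.9) = 0.004744 K/W
R_total = 0.02576 K/W
Q = ΔT / R_total = 120 / 0.02576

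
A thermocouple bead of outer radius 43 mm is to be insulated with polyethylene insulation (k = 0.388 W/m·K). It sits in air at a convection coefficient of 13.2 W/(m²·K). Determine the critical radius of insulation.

For a sphere r_cr = 2k/h = 2×0.388/13.2
r_cr = 58.8 mm; since the bare radius (43 mm) is below r_cr, adding a thin layer of insulation will *increase* heat loss.

r_cr ≈ 58.8 mm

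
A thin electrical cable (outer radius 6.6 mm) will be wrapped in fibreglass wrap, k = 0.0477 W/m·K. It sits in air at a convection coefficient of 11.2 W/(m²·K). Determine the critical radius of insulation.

For a cylinder r_cr = k/h = 0.0477/11.2
r_cr = 4.26 mm; since the bare radius (6.6 mm) is above r_cr, any added insulation will reduce heat loss.

r_cr ≈ 4.26 mm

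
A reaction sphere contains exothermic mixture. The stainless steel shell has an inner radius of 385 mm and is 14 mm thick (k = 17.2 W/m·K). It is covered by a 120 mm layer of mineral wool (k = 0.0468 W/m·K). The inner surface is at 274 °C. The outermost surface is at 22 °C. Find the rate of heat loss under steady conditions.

For a spherical shell R = (1/r₁ − 1/r₂)/(4πk); film R = 1/(h·4πr²). In series:
R_stainless steel shell = (1/0.385 − 1/0.399)/(4π×17.2) = 4.217×10^-4 K/W
R_mineral wool = (1/0.399 − 1/0.519)/(4π×0.0468) = 0.9853 K/W
R_total = 0.9858 K/W
Q = ΔT/R_total = 252/0.9858

Q ≈ 256 W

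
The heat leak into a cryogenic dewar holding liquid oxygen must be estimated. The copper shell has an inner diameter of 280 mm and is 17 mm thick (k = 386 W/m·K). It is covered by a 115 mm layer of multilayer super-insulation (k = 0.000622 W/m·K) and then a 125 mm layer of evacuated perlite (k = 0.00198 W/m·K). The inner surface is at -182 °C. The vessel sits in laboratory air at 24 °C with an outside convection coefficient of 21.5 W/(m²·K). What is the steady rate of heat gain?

Spherical conduction: R = (1/r_in − 1/r_out)/(4πk) per layer; series-sum.
R_copper shell = (1/0.14 − 1/0.157)/(4π×386) = 1.594×10^-4 K/W
R_multilayer super-insulation = (1/0.157 − 1/0.272)/(4π×0.000622) = 344.5 K/W
R_evacuated perlite = (1/0.272 − 1/0.397)/(4π×0.00198) = 46.52 K/W
R_outer film = 1/(h·4πr_o²) = 1/(21.5×4π×0.397²) = 0.02348 K/W
R_total = 391.1 K/W
Q = ΔT/R_total = 206/391.1

Q ≈ 0.527 W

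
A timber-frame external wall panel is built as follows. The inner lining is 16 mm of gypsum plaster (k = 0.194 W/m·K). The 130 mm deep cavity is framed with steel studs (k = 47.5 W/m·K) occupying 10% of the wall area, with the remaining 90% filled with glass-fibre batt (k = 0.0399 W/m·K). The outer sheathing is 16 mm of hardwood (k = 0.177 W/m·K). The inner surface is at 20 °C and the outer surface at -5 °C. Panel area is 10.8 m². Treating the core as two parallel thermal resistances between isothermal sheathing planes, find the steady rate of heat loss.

Q ≈ 1350 W

Sheathing layers in series; stud and cavity paths in parallel between them.
R_inner = 0.016/(0.194×10.8) = 0.007637 K/W
R_stud  = 0.13/(47.5×0.1×10.8) = 0.002534 K/W
R_cav   = 0.13/(0.0399×0.9×10.8) = 0.3352 K/W
1/R_core = 1/R_stud + 1/R_cav → R_core = 0.002515 K/W
R_outer = 0.016/(0.177×10.8) = 0.00837 K/W
R_total = 0.01852 K/W
Q = ΔT/R_total = 25/0.01852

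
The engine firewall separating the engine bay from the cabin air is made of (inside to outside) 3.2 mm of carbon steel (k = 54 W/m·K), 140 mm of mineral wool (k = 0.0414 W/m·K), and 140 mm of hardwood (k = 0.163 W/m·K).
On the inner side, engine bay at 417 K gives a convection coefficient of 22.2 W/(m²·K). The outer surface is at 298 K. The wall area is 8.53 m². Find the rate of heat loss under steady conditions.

Treating each layer as a thermal resistance in series:
R_inner film = 1/(h_i·A) = 1/(22.2×8.53) = 0.005281 K/W
R_carbon steel = L/(kA) = 0.0032/(54×8.53) = 6.947×10^-6 K/W
R_mineral wool = L/(kA) = 0.14/(0.0414×8.53) = 0.3964 K/W
R_hardwood = L/(kA) = 0.14/(0.163×8.53) = 0.1007 K/W
R_total = 0.5024 K/W
Q = ΔT / R_total = 119 / 0.5024

Q ≈ 237 W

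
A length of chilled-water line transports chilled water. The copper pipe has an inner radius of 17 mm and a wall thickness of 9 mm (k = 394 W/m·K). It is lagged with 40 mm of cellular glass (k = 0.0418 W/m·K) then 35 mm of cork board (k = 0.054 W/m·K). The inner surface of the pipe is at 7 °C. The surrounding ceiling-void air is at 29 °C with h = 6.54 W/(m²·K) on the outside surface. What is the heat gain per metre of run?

Per-layer cylindrical resistances, series-summed:
R_copper pipe wall = ln(26/17)/(2π×394×1) = 1.716×10^-4 K/W
R_cellular glass = ln(66/26)/(2π×0.0418×1) = 3.547 K/W
R_cork board = ln(101/66)/(2π×0.054×1) = 1.254 K/W
R_outer film = 1/(h_o·2πr_oL) = 1/(6.54×2π×0.101×1) = 0.2409 K/W
R_total = 5.042 K/W
Q = ΔT/R_total = 22/5.042

q′ ≈ 4.36 W/m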